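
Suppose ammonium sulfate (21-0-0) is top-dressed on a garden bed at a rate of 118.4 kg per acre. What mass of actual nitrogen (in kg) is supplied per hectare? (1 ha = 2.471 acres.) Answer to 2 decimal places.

nitrogen per acre = 118.4 × 21% = 24.864 kg.
Convert to per hectare: 24.864 × 2.471 = 61.4389 kg.

61.44 kg N per hectare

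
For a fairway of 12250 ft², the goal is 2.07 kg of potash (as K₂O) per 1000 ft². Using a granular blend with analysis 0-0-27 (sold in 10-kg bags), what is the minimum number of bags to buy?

10 bags

Product per 1000 ft² = 2.07 / 27% = 7.66667 kg.
Total product = 7.66667 × 12250 / 1000 = 93.9167 kg.
Bags = ⌈93.9167 / 10⌉ = 10.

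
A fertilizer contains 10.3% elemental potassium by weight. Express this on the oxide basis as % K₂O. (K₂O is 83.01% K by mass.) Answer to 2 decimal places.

%K₂O = 10.3 / 0.8301 = 12.4081%.

12.41% K₂O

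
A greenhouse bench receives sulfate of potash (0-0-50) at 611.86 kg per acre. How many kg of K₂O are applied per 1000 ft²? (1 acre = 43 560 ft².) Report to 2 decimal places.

K₂O per acre = 611.86 × 50% = 305.93 kg.
Convert to per 1000 ft²: 305.93 × 0.0229568 = 7.02319 kg.

7.02 kg K₂O per thousand sq ft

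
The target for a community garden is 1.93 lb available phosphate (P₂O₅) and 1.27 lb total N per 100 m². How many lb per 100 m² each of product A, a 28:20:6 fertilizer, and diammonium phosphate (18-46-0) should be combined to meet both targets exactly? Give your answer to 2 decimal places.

2.55 lb product A, 3.09 lb diammonium phosphate

Per-100 m² balance (a = product A, b = diammonium phosphate):
P₂O₅: 0.2·a + 0.46·b = 1.93
N: 0.28·a + 0.18·b = 1.27
Eliminate b: (row1) − 0.46/0.18·(row2) → -0.515556·a = -1.31556, so a = 2.55172.
Then b = (1.27 − 0.28·2.55172) / 0.18 = 3.08621.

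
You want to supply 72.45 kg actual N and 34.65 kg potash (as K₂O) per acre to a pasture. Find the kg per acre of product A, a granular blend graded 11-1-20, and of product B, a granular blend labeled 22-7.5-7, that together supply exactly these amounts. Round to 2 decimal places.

With a, b = kg per acre of product A and product B:
N: 0.11·a + 0.22·b = 72.45
K₂O: 0.2·a + 0.07·b = 34.65
From row1: a = (72.45 − 0.22·b) / 0.11.
Into row2: 0.2·(72.45 − 0.22·b)/0.11 + 0.07·b = 34.65 → b = 294.174, a = 70.2893.

70.29 kg product A, 294.17 kg product B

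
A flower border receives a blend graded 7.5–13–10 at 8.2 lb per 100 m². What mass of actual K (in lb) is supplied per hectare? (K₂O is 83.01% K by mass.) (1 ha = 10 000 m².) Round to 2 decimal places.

K₂O per 100 m² = 8.2 × 10% = 0.82 lb.
Elemental K = 0.82 × 0.8301 = 0.680682 lb per 100 m².
Convert to per hectare: 0.680682 × 100 = 68.0682 lb.

68.07 lb K per hectare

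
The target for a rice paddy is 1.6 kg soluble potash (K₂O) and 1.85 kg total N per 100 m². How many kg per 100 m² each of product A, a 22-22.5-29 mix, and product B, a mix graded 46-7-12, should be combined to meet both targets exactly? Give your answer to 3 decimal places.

4.804 kg product A, 1.724 kg product B

Per-100 m² balance (a = product A, b = product B):
K₂O: 0.29·a + 0.12·b = 1.6
N: 0.22·a + 0.46·b = 1.85
Eliminate a: (row1) − 0.29/0.22·(row2) → -0.486364·b = -0.838636, so b = 1.7243.
Back-substitute: a = (1.6 − 0.12·1.7243) / 0.29 = 4.80374.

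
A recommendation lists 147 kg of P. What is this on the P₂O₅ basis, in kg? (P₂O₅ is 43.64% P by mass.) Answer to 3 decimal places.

P₂O₅ = 147 / 0.4364 = 336.8469 kg.

336.847 kg P₂O₅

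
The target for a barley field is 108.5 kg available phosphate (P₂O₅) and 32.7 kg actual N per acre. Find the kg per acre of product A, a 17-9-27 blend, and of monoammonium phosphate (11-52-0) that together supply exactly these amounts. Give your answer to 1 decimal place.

64.6 kg product A, 197.5 kg monoammonium phosphate

Let a = kg of product A, b = kg of monoammonium phosphate (per acre).
P₂O₅: 0.09·a + 0.52·b = 108.5
N: 0.17·a + 0.11·b = 32.7
Eliminate a: (row1) − 0.09/0.17·(row2) → 0.461765·b = 91.1882, so b = 197.478.
Back-substitute: a = (108.5 − 0.52·197.478) / 0.09 = 64.5732.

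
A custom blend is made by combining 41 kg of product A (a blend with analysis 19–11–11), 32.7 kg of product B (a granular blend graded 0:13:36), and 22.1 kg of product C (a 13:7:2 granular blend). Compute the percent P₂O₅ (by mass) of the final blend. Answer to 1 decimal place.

10.8% P₂O₅

Total mass = 41 + 32.7 + 22.1 = 95.8 kg.
P₂O₅ mass = 11%×41 + 13%×32.7 + 7%×22.1 = 10.308 kg.
% P₂O₅ = 10.308 / 95.8 = 10.7599%.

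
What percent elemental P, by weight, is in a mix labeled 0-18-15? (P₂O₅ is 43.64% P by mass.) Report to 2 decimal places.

%P = 18 × 0.4364 = 7.8552%.

7.86% P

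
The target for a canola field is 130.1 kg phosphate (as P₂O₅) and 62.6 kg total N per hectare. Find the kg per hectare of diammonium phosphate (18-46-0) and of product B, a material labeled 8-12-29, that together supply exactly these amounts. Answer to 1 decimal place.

190.5 kg diammonium phosphate, 353.8 kg product B

With a, b = kg per hectare of diammonium phosphate and product B:
P₂O₅: 0.46·a + 0.12·b = 130.1
N: 0.18·a + 0.08·b = 62.6
From row1: a = (130.1 − 0.12·b) / 0.46.
Into row2: 0.18·(130.1 − 0.12·b)/0.46 + 0.08·b = 62.6 → b = 353.816, a = 190.526.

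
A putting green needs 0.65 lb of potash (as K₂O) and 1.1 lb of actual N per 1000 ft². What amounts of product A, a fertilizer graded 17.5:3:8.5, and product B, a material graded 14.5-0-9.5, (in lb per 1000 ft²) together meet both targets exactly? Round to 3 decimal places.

2.384 lb product A, 4.709 lb product B

With a, b = lb per 1000 ft² of product A and product B:
K₂O: 0.085·a + 0.095·b = 0.65
N: 0.175·a + 0.145·b = 1.1
Solving simultaneously: a = 2.38372, b = 4.7093.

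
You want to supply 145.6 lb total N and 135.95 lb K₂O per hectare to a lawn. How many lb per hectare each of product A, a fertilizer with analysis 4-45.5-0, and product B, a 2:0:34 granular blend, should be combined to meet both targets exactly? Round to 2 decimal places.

3440.07 lb product A, 399.85 lb product B

With a, b = lb per hectare of product A and product B:
N: 0.04·a + 0.02·b = 145.6
K₂O: 0·a + 0.34·b = 135.95
Solving simultaneously: a = 3440.074, b = 399.853.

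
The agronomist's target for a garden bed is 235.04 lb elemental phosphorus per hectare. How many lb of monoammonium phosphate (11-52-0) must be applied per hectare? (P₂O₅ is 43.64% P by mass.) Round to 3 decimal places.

As P₂O₅: 235.04 / 0.4364 = 538.588 lb per hectare.
Product per hectare = 538.588 / 52% = 1035.74702 lb.

1035.747 lb of product per hectare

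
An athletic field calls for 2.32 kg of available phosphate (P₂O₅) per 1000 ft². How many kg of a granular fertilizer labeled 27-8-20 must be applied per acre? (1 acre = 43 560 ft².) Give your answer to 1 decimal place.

Product per 1000 ft² = 2.32 / 8% = 29 kg.
Convert to per acre: 29 × 43.56 = 1263.24 kg.

1263.2 kg of product per acre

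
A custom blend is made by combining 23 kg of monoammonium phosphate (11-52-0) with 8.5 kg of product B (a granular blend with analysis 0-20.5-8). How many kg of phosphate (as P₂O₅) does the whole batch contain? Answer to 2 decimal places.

P₂O₅ mass = 52%×23 + 20.5%×8.5 = 13.7025 kg.

13.70 kg P₂O₅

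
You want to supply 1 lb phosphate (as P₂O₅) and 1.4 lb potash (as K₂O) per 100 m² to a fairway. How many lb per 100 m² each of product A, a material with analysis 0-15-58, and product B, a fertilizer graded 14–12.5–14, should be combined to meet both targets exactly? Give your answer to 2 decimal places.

Per-100 m² balance (a = product A, b = product B):
P₂O₅: 0.15·a + 0.125·b = 1
K₂O: 0.58·a + 0.14·b = 1.4
Eliminate a: (row1) − 0.15/0.58·(row2) → 0.0887931·b = 0.637931, so b = 7.18447.
Back-substitute: a = (1 − 0.125·7.18447) / 0.15 = 0.679612.

0.68 lb product A, 7.18 lb product B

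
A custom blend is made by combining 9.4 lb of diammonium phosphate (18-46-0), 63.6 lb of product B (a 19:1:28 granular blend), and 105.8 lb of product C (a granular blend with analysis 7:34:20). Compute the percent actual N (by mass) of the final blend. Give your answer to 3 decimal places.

11.847% N

Total mass = 9.4 + 63.6 + 105.8 = 178.8 lb.
N mass = 18%×9.4 + 19%×63.6 + 7%×105.8 = 21.182 lb.
% N = 21.182 / 178.8 = 11.8468%.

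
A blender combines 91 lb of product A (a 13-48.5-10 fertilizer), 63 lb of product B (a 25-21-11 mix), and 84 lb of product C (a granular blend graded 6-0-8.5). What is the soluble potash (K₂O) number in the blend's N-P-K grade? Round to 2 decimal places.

Total mass = 91 + 63 + 84 = 238 lb.
K₂O mass = 10%×91 + 11%×63 + 8.5%×84 = 23.17 lb.
% K₂O = 23.17 / 238 = 9.73529%.

9.74% K₂O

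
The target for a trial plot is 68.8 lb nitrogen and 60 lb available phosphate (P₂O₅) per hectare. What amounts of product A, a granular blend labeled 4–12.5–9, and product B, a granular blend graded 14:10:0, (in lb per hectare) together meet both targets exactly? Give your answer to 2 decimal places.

With a, b = lb per hectare of product A and product B:
N: 0.04·a + 0.14·b = 68.8
P₂O₅: 0.125·a + 0.1·b = 60
Eliminate b: (row1) − 0.14/0.1·(row2) → -0.135·a = -15.2, so a = 112.593.
Then b = (60 − 0.125·112.593) / 0.1 = 459.259.

112.59 lb product A, 459.26 lb product B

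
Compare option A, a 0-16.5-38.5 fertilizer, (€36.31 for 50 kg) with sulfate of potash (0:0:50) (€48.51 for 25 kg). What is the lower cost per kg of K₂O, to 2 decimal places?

€1.89 per kg K₂O (option A)

option A: K₂O per bag = 50 × 38.5% = 19.25 kg; cost = 36.31 / 19.25 = €1.8862/kg K₂O.
sulfate of potash: K₂O per bag = 25 × 50% = 12.5 kg; cost = 48.51 / 12.5 = €3.8808/kg K₂O.
option A is cheaper.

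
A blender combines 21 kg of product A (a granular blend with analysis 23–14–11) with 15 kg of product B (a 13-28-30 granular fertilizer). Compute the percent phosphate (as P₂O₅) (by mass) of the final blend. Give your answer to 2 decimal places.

Total mass = 21 + 15 = 36 kg.
P₂O₅ mass = 14%×21 + 28%×15 = 7.14 kg.
% P₂O₅ = 7.14 / 36 = 19.8333%.

19.83% P₂O₅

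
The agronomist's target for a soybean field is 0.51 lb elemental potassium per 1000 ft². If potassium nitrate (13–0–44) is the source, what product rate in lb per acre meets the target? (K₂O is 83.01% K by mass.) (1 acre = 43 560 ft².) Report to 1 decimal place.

60.8 lb of product per acre

As K₂O: 0.51 / 0.8301 = 0.614384 lb per 1000 ft².
Product per 1000 ft² = 0.614384 / 44% = 1.39633 lb.
Convert to per acre: 1.39633 × 43.56 = 60.824 lb.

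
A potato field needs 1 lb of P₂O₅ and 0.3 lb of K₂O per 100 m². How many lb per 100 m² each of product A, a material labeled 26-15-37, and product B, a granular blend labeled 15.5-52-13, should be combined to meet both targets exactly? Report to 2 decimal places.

0.15 lb product A, 1.88 lb product B

Per-100 m² balance (a = product A, b = product B):
P₂O₅: 0.15·a + 0.52·b = 1
K₂O: 0.37·a + 0.13·b = 0.3
Solving simultaneously: a = 0.150376, b = 1.8797.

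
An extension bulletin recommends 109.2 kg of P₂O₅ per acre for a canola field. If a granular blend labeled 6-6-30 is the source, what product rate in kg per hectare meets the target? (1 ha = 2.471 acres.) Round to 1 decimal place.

4497.2 kg of product per hectare

Product per acre = 109.2 / 6% = 1820 kg.
Convert to per hectare: 1820 × 2.471 = 4497.22 kg.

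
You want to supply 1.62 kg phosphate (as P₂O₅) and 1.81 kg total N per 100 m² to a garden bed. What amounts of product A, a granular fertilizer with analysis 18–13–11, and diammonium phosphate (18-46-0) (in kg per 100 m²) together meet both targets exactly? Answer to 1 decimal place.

9.1 kg product A, 0.9 kg diammonium phosphate

Let a = kg of product A, b = kg of diammonium phosphate (per 100 m²).
P₂O₅: 0.13·a + 0.46·b = 1.62
N: 0.18·a + 0.18·b = 1.81
Eliminate a: (row1) − 0.13/0.18·(row2) → 0.33·b = 0.312778, so b = 0.947811.
Back-substitute: a = (1.62 − 0.46·0.947811) / 0.13 = 9.10774.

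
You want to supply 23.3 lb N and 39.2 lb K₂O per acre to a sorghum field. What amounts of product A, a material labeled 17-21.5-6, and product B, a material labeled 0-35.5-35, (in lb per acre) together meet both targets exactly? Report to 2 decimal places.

137.06 lb product A, 88.50 lb product B

Per-acre balance (a = product A, b = product B):
N: 0.17·a + 0·b = 23.3
K₂O: 0.06·a + 0.35·b = 39.2
Eliminate a: (row1) − 0.17/0.06·(row2) → -0.991667·b = -87.7667, so b = 88.5042.
Back-substitute: a = (23.3 − 0·88.5042) / 0.17 = 137.059.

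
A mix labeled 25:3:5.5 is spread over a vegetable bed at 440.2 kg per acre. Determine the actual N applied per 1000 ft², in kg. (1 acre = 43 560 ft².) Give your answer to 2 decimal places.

nitrogen per acre = 440.2 × 25% = 110.05 kg.
Convert to per 1000 ft²: 110.05 × 0.0229568 = 2.5264 kg.

2.53 kg N per thousand sq ft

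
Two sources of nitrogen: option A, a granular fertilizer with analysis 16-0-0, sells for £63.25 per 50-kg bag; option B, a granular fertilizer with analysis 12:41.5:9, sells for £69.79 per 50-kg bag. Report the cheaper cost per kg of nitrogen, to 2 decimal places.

£7.91 per kg N (option A)

option A: N per bag = 50 × 16% = 8 kg; cost = 63.25 / 8 = £7.9062/kg N.
option B: N per bag = 50 × 12% = 6 kg; cost = 69.79 / 6 = £11.6317/kg N.
option A is cheaper.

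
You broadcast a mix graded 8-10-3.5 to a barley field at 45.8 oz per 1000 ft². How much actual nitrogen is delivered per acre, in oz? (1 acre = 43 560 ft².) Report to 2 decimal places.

nitrogen per 1000 ft² = 45.8 × 8% = 3.664 oz.
Convert to per acre: 3.664 × 43.56 = 159.604 oz.

159.60 oz N per acre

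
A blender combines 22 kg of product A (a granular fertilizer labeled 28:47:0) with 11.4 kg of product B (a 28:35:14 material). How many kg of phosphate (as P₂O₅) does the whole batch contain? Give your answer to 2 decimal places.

14.33 kg P₂O₅

P₂O₅ mass = 47%×22 + 35%×11.4 = 14.33 kg.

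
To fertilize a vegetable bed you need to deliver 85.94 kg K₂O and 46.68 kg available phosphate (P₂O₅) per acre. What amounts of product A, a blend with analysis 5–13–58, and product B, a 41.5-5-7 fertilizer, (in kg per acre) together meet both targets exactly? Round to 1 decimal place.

With a, b = kg per acre of product A and product B:
K₂O: 0.58·a + 0.07·b = 85.94
P₂O₅: 0.13·a + 0.05·b = 46.68
Solving simultaneously: a = 51.7286, b = 799.106.

51.7 kg product A, 799.1 kg product B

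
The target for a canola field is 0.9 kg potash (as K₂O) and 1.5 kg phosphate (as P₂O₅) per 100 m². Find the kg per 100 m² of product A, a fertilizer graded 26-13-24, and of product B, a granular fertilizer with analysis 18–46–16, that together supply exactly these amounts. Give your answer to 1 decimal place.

Let a = kg of product A, b = kg of product B (per 100 m²).
K₂O: 0.24·a + 0.16·b = 0.9
P₂O₅: 0.13·a + 0.46·b = 1.5
Eliminate a: (row1) − 0.24/0.13·(row2) → -0.689231·b = -1.86923, so b = 2.71205.
Back-substitute: a = (0.9 − 0.16·2.71205) / 0.24 = 1.94196.

1.9 kg product A, 2.7 kg product B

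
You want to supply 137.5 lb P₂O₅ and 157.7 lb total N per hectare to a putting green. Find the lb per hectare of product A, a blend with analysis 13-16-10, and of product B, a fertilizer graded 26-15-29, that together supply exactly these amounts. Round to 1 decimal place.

547.3 lb product A, 332.9 lb product B

Per-hectare balance (a = product A, b = product B):
P₂O₅: 0.16·a + 0.15·b = 137.5
N: 0.13·a + 0.26·b = 157.7
Solving simultaneously: a = 547.285, b = 332.896.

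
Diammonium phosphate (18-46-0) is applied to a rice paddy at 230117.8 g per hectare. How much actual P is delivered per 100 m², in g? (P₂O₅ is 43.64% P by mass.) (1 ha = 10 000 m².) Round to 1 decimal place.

461.9 g P per hundred sq m

P₂O₅ per hectare = 230117.8 × 46% = 105854 g.
Elemental P = 105854 × 0.4364 = 46194.8 g per hectare.
Convert to per 100 m²: 46194.8 × 0.01 = 461.948 g.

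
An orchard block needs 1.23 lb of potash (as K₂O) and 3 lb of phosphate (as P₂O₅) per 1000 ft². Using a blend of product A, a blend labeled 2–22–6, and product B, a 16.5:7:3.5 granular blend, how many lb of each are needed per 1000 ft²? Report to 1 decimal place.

Let a = lb of product A, b = lb of product B (per 1000 ft²).
K₂O: 0.06·a + 0.035·b = 1.23
P₂O₅: 0.22·a + 0.07·b = 3
From row1: a = (1.23 − 0.035·b) / 0.06.
Into row2: 0.22·(1.23 − 0.035·b)/0.06 + 0.07·b = 3 → b = 25.8857, a = 5.4.

5.4 lb product A, 25.9 lb product B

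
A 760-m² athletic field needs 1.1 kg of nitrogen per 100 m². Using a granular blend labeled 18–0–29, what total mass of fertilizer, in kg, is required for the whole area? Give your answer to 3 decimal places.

Product per 100 m² = 1.1 / 18% = 6.11111 kg.
Total product = 6.11111 × 760 / 100 = 46.4444 kg.

46.444 kg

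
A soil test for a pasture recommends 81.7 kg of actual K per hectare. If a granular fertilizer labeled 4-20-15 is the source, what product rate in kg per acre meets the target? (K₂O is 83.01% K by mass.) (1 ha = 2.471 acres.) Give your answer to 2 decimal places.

As K₂O: 81.7 / 0.8301 = 98.4219 kg per hectare.
Product per hectare = 98.4219 / 15% = 656.146 kg.
Convert to per acre: 656.146 × 0.404694 = 265.539 kg.

265.54 kg of product per acre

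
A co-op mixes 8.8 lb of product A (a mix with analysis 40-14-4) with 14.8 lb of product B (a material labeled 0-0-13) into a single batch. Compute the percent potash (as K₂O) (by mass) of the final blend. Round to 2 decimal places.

9.64% K₂O

Total mass = 8.8 + 14.8 = 23.6 lb.
K₂O mass = 4%×8.8 + 13%×14.8 = 2.276 lb.
% K₂O = 2.276 / 23.6 = 9.64407%.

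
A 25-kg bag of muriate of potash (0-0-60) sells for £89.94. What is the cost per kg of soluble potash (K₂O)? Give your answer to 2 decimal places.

K₂O in bag = 25 × 60% = 15 kg.
Cost per kg K₂O = £89.94 / 15 = £5.9960.

£6.00 per kg K₂O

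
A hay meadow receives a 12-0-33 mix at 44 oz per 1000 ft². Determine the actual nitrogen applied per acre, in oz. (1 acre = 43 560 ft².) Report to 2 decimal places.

230.00 oz N per acre

nitrogen per 1000 ft² = 44 × 12% = 5.28 oz.
Convert to per acre: 5.28 × 43.56 = 229.997 oz.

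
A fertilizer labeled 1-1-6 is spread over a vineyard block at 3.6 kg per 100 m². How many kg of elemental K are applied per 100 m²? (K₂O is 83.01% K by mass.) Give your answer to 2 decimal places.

K₂O per 100 m² = 3.6 × 6% = 0.216 kg.
Elemental K = 0.216 × 0.8301 = 0.179302 kg per 100 m².

0.18 kg K per hundred sq m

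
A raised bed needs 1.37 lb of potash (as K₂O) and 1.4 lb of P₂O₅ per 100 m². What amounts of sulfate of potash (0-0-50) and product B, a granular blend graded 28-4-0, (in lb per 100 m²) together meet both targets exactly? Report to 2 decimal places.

2.74 lb sulfate of potash, 35.00 lb product B

Let a = lb of sulfate of potash, b = lb of product B (per 100 m²).
K₂O: 0.5·a + 0·b = 1.37
P₂O₅: 0·a + 0.04·b = 1.4
Solving simultaneously: a = 2.74, b = 35.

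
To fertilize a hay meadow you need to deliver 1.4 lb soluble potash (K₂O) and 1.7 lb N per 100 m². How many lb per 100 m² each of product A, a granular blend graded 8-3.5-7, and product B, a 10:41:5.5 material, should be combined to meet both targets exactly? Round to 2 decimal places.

Let a = lb of product A, b = lb of product B (per 100 m²).
K₂O: 0.07·a + 0.055·b = 1.4
N: 0.08·a + 0.1·b = 1.7
Eliminate a: (row1) − 0.07/0.08·(row2) → -0.0325·b = -0.0875, so b = 2.69231.
Back-substitute: a = (1.4 − 0.055·2.69231) / 0.07 = 17.8846.

17.88 lb product A, 2.69 lb product B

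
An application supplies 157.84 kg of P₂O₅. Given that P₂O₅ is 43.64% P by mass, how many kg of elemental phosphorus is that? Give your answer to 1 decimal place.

P = 157.84 × 0.4364 = 68.8814 kg.

68.9 kg P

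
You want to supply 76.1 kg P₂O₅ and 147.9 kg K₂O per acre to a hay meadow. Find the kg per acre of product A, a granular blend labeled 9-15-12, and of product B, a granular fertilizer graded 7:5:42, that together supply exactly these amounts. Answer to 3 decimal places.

With a, b = kg per acre of product A and product B:
P₂O₅: 0.15·a + 0.05·b = 76.1
K₂O: 0.12·a + 0.42·b = 147.9
From row1: a = (76.1 − 0.05·b) / 0.15.
Into row2: 0.12·(76.1 − 0.05·b)/0.15 + 0.42·b = 147.9 → b = 229, a = 431.

431.000 kg product A, 229.000 kg product B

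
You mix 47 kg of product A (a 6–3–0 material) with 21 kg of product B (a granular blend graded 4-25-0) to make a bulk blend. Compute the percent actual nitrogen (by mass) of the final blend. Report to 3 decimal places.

Total mass = 47 + 21 = 68 kg.
N mass = 6%×47 + 4%×21 = 3.66 kg.
% N = 3.66 / 68 = 5.38235%.

5.382% N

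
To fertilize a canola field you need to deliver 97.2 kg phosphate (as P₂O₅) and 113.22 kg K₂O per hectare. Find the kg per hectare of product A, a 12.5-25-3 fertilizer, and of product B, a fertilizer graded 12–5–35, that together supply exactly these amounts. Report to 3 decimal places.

Per-hectare balance (a = product A, b = product B):
P₂O₅: 0.25·a + 0.05·b = 97.2
K₂O: 0.03·a + 0.35·b = 113.22
From row1: a = (97.2 − 0.05·b) / 0.25.
Into row2: 0.03·(97.2 − 0.05·b)/0.25 + 0.35·b = 113.22 → b = 295.2209, a = 329.7558.

329.756 kg product A, 295.221 kg product B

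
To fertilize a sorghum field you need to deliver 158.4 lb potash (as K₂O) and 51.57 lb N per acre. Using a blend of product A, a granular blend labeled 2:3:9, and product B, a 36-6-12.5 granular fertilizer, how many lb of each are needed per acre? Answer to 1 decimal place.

1691.6 lb product A, 49.3 lb product B

With a, b = lb per acre of product A and product B:
K₂O: 0.09·a + 0.125·b = 158.4
N: 0.02·a + 0.36·b = 51.57
Eliminate b: (row1) − 0.125/0.36·(row2) → 0.0830556·a = 140.494, so a = 1691.56.
Then b = (51.57 − 0.02·1691.56) / 0.36 = 49.2742.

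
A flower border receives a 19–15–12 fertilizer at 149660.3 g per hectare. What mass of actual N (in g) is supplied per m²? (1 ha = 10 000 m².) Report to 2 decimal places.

nitrogen per hectare = 149660.3 × 19% = 28435.5 g.
Convert to per m²: 28435.5 × 0.0001 = 2.84355 g.

2.84 g N per sq m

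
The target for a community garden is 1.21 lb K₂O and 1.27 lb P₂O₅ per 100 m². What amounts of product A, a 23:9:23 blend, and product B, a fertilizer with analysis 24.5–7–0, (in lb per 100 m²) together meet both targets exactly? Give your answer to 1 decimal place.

5.3 lb product A, 11.4 lb product B

With a, b = lb per 100 m² of product A and product B:
K₂O: 0.23·a + 0·b = 1.21
P₂O₅: 0.09·a + 0.07·b = 1.27
From row1: a = (1.21 − 0·b) / 0.23.
Into row2: 0.09·(1.21 − 0·b)/0.23 + 0.07·b = 1.27 → b = 11.3789, a = 5.26087.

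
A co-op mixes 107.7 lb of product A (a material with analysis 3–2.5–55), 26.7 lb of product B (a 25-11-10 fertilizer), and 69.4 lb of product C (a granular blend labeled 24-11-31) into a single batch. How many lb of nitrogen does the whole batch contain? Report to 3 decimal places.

N mass = 3%×107.7 + 25%×26.7 + 24%×69.4 = 26.562 lb.

26.562 lb N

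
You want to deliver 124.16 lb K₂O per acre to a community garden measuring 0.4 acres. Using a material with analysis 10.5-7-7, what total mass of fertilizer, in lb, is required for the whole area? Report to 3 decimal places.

Product per acre = 124.16 / 7% = 1773.71 lb.
Total product = 1773.71 × 0.4 = 709.4857 lb.

709.486 lb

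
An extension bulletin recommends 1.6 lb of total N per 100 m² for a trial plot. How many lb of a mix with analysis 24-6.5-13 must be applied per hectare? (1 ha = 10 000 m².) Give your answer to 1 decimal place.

666.7 lb of product per hectare

Product per 100 m² = 1.6 / 24% = 6.66667 lb.
Convert to per hectare: 6.66667 × 100 = 666.667 lb.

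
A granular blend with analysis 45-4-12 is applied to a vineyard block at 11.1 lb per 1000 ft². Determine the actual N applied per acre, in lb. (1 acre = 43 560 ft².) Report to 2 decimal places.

217.58 lb N per acre

nitrogen per 1000 ft² = 11.1 × 45% = 4.995 lb.
Convert to per acre: 4.995 × 43.56 = 217.582 lb.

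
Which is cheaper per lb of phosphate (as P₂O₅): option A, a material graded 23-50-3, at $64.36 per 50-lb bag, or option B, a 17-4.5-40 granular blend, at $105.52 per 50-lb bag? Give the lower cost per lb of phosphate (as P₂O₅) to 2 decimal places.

option A: P₂O₅ per bag = 50 × 50% = 25 lb; cost = 64.36 / 25 = $2.5744/lb P₂O₅.
option B: P₂O₅ per bag = 50 × 4.5% = 2.25 lb; cost = 105.52 / 2.25 = $46.8978/lb P₂O₅.
option A is cheaper.

$2.57 per lb P₂O₅ (option A)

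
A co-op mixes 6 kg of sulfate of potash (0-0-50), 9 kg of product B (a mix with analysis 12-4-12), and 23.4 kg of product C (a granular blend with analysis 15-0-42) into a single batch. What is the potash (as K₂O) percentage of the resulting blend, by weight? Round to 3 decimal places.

Total mass = 6 + 9 + 23.4 = 38.4 kg.
K₂O mass = 50%×6 + 12%×9 + 42%×23.4 = 13.908 kg.
% K₂O = 13.908 / 38.4 = 36.2188%.

36.219% K₂O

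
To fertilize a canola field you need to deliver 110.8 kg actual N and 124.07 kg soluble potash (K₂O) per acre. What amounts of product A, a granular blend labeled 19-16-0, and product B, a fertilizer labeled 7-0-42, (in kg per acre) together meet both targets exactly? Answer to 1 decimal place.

474.3 kg product A, 295.4 kg product B

Let a = kg of product A, b = kg of product B (per acre).
N: 0.19·a + 0.07·b = 110.8
K₂O: 0·a + 0.42·b = 124.07
Solving simultaneously: a = 474.325, b = 295.405.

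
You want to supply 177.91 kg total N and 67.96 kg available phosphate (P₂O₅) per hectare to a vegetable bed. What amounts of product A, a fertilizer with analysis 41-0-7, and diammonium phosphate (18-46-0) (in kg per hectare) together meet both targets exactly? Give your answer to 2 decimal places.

369.07 kg product A, 147.74 kg diammonium phosphate

With a, b = kg per hectare of product A and diammonium phosphate:
N: 0.41·a + 0.18·b = 177.91
P₂O₅: 0·a + 0.46·b = 67.96
Solving simultaneously: a = 369.066, b = 147.739.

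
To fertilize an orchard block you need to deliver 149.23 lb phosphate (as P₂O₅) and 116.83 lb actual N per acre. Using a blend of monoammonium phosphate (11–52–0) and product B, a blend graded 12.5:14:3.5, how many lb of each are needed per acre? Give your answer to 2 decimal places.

46.32 lb monoammonium phosphate, 893.88 lb product B

With a, b = lb per acre of monoammonium phosphate and product B:
P₂O₅: 0.52·a + 0.14·b = 149.23
N: 0.11·a + 0.125·b = 116.83
Solving simultaneously: a = 46.3216, b = 893.877.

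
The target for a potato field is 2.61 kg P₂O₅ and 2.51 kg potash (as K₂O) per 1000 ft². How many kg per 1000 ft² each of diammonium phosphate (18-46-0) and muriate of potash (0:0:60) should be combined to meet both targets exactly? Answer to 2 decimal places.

Let a = kg of diammonium phosphate, b = kg of muriate of potash (per 1000 ft²).
P₂O₅: 0.46·a + 0·b = 2.61
K₂O: 0·a + 0.6·b = 2.51
Solving simultaneously: a = 5.67391, b = 4.18333.

5.67 kg diammonium phosphate, 4.18 kg muriate of potash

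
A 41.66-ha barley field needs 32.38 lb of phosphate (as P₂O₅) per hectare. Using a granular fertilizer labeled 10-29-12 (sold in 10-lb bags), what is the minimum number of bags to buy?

Product per hectare = 32.38 / 29% = 111.655 lb.
Total product = 111.655 × 41.66 = 4651.55 lb.
Bags = ⌈4651.55 / 10⌉ = 466.

466 bags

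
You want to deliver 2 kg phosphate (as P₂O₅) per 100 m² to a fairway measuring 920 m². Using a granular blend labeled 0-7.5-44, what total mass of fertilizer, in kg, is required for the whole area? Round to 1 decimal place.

245.3 kg

Product per 100 m² = 2 / 7.5% = 26.6667 kg.
Total product = 26.6667 × 920 / 100 = 245.333 kg.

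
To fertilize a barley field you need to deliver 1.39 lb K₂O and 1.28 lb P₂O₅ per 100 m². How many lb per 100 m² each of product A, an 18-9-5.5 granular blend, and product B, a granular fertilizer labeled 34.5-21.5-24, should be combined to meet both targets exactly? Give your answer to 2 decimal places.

0.85 lb product A, 5.60 lb product B

Let a = lb of product A, b = lb of product B (per 100 m²).
K₂O: 0.055·a + 0.24·b = 1.39
P₂O₅: 0.09·a + 0.215·b = 1.28
Eliminate b: (row1) − 0.24/0.215·(row2) → -0.0454651·a = -0.0388372, so a = 0.85422.
Then b = (1.28 − 0.09·0.85422) / 0.215 = 5.59591.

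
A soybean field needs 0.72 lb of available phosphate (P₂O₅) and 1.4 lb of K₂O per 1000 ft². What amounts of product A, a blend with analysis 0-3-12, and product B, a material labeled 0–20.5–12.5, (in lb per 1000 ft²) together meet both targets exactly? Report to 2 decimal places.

9.45 lb product A, 2.13 lb product B

With a, b = lb per 1000 ft² of product A and product B:
P₂O₅: 0.03·a + 0.205·b = 0.72
K₂O: 0.12·a + 0.125·b = 1.4
From row1: a = (0.72 − 0.205·b) / 0.03.
Into row2: 0.12·(0.72 − 0.205·b)/0.03 + 0.125·b = 1.4 → b = 2.1295, a = 9.44844.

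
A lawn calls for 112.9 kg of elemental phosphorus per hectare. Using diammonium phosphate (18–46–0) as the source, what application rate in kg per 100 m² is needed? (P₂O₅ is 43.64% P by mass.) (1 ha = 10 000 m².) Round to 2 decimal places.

5.62 kg of product per hundred sq m

As P₂O₅: 112.9 / 0.4364 = 258.708 kg per hectare.
Product per hectare = 258.708 / 46% = 562.408 kg.
Convert to per 100 m²: 562.408 × 0.01 = 5.62408 kg.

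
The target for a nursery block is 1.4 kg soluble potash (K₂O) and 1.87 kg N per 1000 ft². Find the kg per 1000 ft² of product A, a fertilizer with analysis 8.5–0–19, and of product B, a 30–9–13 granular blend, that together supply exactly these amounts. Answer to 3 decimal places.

3.850 kg product A, 5.143 kg product B

Per-1000 ft² balance (a = product A, b = product B):
K₂O: 0.19·a + 0.13·b = 1.4
N: 0.085·a + 0.3·b = 1.87
Eliminate b: (row1) − 0.13/0.3·(row2) → 0.153167·a = 0.589667, so a = 3.84984.
Then b = (1.87 − 0.085·3.84984) / 0.3 = 5.14255.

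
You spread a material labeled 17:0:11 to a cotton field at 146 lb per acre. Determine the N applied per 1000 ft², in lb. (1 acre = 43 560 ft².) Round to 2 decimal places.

0.57 lb N per thousand sq ft

nitrogen per acre = 146 × 17% = 24.82 lb.
Convert to per 1000 ft²: 24.82 × 0.0229568 = 0.569789 lb.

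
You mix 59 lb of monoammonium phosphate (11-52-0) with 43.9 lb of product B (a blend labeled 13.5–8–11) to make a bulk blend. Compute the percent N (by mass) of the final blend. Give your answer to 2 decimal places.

Total mass = 59 + 43.9 = 102.9 lb.
N mass = 11%×59 + 13.5%×43.9 = 12.4165 lb.
% N = 12.4165 / 102.9 = 12.0666%.

12.07% N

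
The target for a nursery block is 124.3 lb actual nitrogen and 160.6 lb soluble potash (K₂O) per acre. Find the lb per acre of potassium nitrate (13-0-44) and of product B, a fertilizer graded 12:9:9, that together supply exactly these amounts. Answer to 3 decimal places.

196.715 lb potassium nitrate, 822.725 lb product B

With a, b = lb per acre of potassium nitrate and product B:
N: 0.13·a + 0.12·b = 124.3
K₂O: 0.44·a + 0.09·b = 160.6
From row1: a = (124.3 − 0.12·b) / 0.13.
Into row2: 0.44·(124.3 − 0.12·b)/0.13 + 0.09·b = 160.6 → b = 822.7251, a = 196.7153.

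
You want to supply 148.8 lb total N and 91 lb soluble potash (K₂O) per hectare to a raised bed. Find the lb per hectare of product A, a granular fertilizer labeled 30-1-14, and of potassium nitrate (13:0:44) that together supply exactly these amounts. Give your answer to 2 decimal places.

471.37 lb product A, 56.84 lb potassium nitrate

Let a = lb of product A, b = lb of potassium nitrate (per hectare).
N: 0.3·a + 0.13·b = 148.8
K₂O: 0.14·a + 0.44·b = 91
From row1: a = (148.8 − 0.13·b) / 0.3.
Into row2: 0.14·(148.8 − 0.13·b)/0.3 + 0.44·b = 91 → b = 56.8366, a = 471.371.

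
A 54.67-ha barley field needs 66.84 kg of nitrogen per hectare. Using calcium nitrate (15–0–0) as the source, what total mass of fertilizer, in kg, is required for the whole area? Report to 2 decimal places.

Product per hectare = 66.84 / 15% = 445.6 kg.
Total product = 445.6 × 54.67 = 24360.952 kg.

24360.95 kg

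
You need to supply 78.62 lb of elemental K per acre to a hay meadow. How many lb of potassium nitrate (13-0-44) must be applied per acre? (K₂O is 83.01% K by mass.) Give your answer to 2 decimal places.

As K₂O: 78.62 / 0.8301 = 94.7115 lb per acre.
Product per acre = 94.7115 / 44% = 215.253 lb.

215.25 lb of product per acre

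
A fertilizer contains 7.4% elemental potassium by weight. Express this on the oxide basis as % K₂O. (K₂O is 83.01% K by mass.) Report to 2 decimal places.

%K₂O = 7.4 / 0.8301 = 8.91459%.

8.91% K₂O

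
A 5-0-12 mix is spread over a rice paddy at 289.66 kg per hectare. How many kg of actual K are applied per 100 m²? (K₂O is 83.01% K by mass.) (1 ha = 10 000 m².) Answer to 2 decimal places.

0.29 kg K per hundred sq m

K₂O per hectare = 289.66 × 12% = 34.7592 kg.
Elemental K = 34.7592 × 0.8301 = 28.8536 kg per hectare.
Convert to per 100 m²: 28.8536 × 0.01 = 0.288536 kg.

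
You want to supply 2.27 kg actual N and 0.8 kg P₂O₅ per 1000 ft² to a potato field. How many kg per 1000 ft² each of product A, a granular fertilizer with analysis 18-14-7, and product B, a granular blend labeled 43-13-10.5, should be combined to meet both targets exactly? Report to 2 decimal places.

Let a = kg of product A, b = kg of product B (per 1000 ft²).
N: 0.18·a + 0.43·b = 2.27
P₂O₅: 0.14·a + 0.13·b = 0.8
Eliminate b: (row1) − 0.43/0.13·(row2) → -0.283077·a = -0.376154, so a = 1.3288.
Then b = (0.8 − 0.14·1.3288) / 0.13 = 4.72283.

1.33 kg product A, 4.72 kg product B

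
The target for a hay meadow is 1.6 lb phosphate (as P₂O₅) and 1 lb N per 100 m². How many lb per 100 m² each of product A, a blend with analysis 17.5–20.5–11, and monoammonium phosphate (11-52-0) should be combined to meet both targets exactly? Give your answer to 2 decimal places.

Per-100 m² balance (a = product A, b = monoammonium phosphate):
P₂O₅: 0.205·a + 0.52·b = 1.6
N: 0.175·a + 0.11·b = 1
Eliminate b: (row1) − 0.52/0.11·(row2) → -0.622273·a = -3.12727, so a = 5.02557.
Then b = (1 − 0.175·5.02557) / 0.11 = 1.09569.

5.03 lb product A, 1.10 lb monoammonium phosphate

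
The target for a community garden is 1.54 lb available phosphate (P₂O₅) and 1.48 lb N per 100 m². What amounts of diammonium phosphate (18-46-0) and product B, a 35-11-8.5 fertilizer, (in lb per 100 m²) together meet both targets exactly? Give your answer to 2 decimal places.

2.66 lb diammonium phosphate, 2.86 lb product B

Per-100 m² balance (a = diammonium phosphate, b = product B):
P₂O₅: 0.46·a + 0.11·b = 1.54
N: 0.18·a + 0.35·b = 1.48
From row1: a = (1.54 − 0.11·b) / 0.46.
Into row2: 0.18·(1.54 − 0.11·b)/0.46 + 0.35·b = 1.48 → b = 2.85836, a = 2.66431.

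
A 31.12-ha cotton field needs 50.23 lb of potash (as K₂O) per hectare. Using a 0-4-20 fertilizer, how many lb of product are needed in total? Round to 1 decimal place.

Product per hectare = 50.23 / 20% = 251.15 lb.
Total product = 251.15 × 31.12 = 7815.79 lb.

7815.8 lb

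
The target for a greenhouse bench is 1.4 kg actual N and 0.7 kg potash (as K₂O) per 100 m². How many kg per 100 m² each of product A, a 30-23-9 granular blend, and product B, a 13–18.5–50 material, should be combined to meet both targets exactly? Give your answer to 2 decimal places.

Per-100 m² balance (a = product A, b = product B):
N: 0.3·a + 0.13·b = 1.4
K₂O: 0.09·a + 0.5·b = 0.7
From row1: a = (1.4 − 0.13·b) / 0.3.
Into row2: 0.09·(1.4 − 0.13·b)/0.3 + 0.5·b = 0.7 → b = 0.607375, a = 4.40347.

4.40 kg product A, 0.61 kg product B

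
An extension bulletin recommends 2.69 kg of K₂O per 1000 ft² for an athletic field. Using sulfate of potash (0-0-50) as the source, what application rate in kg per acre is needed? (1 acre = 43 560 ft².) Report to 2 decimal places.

234.35 kg of product per acre

Product per 1000 ft² = 2.69 / 50% = 5.38 kg.
Convert to per acre: 5.38 × 43.56 = 234.353 kg.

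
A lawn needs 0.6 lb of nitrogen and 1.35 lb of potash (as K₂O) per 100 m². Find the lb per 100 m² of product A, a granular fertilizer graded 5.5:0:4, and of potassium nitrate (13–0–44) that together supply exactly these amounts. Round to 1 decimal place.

With a, b = lb per 100 m² of product A and potassium nitrate:
N: 0.055·a + 0.13·b = 0.6
K₂O: 0.04·a + 0.44·b = 1.35
Eliminate b: (row1) − 0.13/0.44·(row2) → 0.0431818·a = 0.201136, so a = 4.65789.
Then b = (1.35 − 0.04·4.65789) / 0.44 = 2.64474.

4.7 lb product A, 2.6 lb potassium nitrate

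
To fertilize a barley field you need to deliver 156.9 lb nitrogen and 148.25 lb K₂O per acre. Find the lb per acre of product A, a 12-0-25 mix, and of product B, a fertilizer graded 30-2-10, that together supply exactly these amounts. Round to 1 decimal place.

456.9 lb product A, 340.2 lb product B

Per-acre balance (a = product A, b = product B):
N: 0.12·a + 0.3·b = 156.9
K₂O: 0.25·a + 0.1·b = 148.25
Eliminate b: (row1) − 0.3/0.1·(row2) → -0.63·a = -287.85, so a = 456.905.
Then b = (148.25 − 0.25·456.905) / 0.1 = 340.238.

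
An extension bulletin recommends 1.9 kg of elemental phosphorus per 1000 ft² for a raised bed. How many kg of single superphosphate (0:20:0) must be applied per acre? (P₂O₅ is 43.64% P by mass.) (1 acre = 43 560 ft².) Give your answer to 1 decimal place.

948.3 kg of product per acre

As P₂O₅: 1.9 / 0.4364 = 4.3538 kg per 1000 ft².
Product per 1000 ft² = 4.3538 / 20% = 21.769 kg.
Convert to per acre: 21.769 × 43.56 = 948.258 kg.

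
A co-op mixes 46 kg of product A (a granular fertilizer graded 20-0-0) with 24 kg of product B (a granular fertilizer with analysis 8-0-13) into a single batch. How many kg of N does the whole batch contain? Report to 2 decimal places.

N mass = 20%×46 + 8%×24 = 11.12 kg.

11.12 kg N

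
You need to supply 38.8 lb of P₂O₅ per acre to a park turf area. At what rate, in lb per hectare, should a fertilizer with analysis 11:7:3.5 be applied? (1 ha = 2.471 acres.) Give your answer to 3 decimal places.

1369.640 lb of product per hectare

Product per acre = 38.8 / 7% = 554.286 lb.
Convert to per hectare: 554.286 × 2.471 = 1369.64 lb.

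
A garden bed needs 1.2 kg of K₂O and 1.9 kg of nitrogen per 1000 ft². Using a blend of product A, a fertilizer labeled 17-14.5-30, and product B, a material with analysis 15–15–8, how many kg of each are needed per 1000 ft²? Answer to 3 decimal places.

0.892 kg product A, 11.656 kg product B

Let a = kg of product A, b = kg of product B (per 1000 ft²).
K₂O: 0.3·a + 0.08·b = 1.2
N: 0.17·a + 0.15·b = 1.9
Eliminate a: (row1) − 0.3/0.17·(row2) → -0.184706·b = -2.15294, so b = 11.6561.
Back-substitute: a = (1.2 − 0.08·11.6561) / 0.3 = 0.89172.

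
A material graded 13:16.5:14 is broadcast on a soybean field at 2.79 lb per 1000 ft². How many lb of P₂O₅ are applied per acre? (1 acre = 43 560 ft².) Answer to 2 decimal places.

P₂O₅ per 1000 ft² = 2.79 × 16.5% = 0.46035 lb.
Convert to per acre: 0.46035 × 43.56 = 20.0528 lb.

20.05 lb P₂O₅ per acre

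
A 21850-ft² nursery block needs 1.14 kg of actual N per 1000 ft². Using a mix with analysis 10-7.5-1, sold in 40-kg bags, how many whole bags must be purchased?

Product per 1000 ft² = 1.14 / 10% = 11.4 kg.
Total product = 11.4 × 21850 / 1000 = 249.09 kg.
Bags = ⌈249.09 / 40⌉ = 7.

7 bags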